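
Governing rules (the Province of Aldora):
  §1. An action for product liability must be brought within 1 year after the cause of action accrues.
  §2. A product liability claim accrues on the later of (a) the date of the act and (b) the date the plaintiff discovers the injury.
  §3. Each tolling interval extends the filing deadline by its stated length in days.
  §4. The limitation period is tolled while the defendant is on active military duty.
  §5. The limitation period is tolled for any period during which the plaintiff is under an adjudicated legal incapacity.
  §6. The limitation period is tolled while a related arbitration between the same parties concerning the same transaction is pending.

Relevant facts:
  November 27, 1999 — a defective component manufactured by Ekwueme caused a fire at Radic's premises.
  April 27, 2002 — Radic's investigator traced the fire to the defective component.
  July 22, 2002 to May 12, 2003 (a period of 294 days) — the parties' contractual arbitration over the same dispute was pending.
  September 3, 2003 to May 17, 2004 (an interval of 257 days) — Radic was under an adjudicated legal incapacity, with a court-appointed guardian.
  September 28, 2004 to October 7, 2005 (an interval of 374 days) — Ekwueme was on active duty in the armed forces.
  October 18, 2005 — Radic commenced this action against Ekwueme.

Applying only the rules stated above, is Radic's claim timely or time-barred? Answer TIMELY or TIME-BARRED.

Because discovery on April 27, 2002 post-dates the November 27, 1999 act, accrual under the later-of rule falls on April 27, 2002.
Adding the 1 year base period to April 27, 2002 gives a deadline of April 27, 2003, before any tolling.
The period was tolled for 294 days by the pending related arbitration (July 22, 2002 to May 12, 2003), pushing the deadline to February 15, 2004.
The period was tolled for 257 days by the plaintiff's legal incapacity (September 3, 2003 to May 17, 2004), pushing the deadline to October 29, 2004.
The defendant's active military service from September 28, 2004 to October 7, 2005 tolled the period for 374 days, extending the deadline to November 7, 2005.
Radic filed on October 18, 2005, before the November 7, 2005 deadline, so the action is timely.

TIMELY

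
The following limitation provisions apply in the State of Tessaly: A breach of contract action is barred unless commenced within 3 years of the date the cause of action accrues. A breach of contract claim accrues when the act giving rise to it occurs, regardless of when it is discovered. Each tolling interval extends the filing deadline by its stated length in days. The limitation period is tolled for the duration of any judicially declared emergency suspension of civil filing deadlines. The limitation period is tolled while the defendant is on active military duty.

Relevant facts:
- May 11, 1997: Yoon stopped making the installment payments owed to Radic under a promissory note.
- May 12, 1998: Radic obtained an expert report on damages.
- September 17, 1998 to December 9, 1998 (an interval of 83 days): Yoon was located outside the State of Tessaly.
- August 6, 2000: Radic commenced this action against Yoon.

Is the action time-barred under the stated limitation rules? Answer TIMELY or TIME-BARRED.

TIME-BARRED

The limitation period began to run on May 11, 1997.
Adding the 3 years base period to May 11, 1997 gives a deadline of May 11, 2000, before any tolling.
Although the defendant's absence ran from September 17, 1998 to December 9, 1998, the stated rules do not make that a tolling event, so it is disregarded.
Nothing else in the chronology tolls or restarts the period.
The August 6, 2000 filing falls after the May 11, 2000 deadline; the claim is time-barred.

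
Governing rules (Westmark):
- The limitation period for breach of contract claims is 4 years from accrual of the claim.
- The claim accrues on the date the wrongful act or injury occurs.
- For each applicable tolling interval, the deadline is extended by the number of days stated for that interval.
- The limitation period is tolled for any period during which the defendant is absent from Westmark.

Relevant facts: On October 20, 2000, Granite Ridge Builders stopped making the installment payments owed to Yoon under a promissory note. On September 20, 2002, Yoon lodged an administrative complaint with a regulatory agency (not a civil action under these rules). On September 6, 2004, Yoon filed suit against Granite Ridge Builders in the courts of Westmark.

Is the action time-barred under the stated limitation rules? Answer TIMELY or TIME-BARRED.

TIMELY

The claim accrued on October 20, 2000, the date of the act.
Adding the 4 years base period to October 20, 2000 gives a deadline of October 20, 2004, before any tolling.
Nothing else in the chronology tolls or restarts the period.
The September 6, 2004 filing precedes the October 20, 2004 deadline; the claim is timely.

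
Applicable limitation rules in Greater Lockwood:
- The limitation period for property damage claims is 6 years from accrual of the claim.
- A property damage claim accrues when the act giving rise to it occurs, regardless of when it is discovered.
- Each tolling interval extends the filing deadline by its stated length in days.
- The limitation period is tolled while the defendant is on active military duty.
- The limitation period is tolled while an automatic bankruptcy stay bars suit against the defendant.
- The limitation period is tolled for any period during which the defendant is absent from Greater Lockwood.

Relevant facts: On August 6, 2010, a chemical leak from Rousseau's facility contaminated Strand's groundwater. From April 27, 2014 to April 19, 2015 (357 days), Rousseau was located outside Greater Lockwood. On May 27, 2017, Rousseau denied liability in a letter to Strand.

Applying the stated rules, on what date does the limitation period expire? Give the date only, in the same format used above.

July 29, 2017

The limitation period began to run on August 6, 2010.
Adding the 6 years base period to August 6, 2010 gives a deadline of August 6, 2016, before any tolling.
Because the defendant's absence from the jurisdiction ran from April 27, 2014 to April 19, 2015, the deadline is extended by 357 days to July 29, 2017.
The other events in the timeline have no effect on the limitation period under the stated rules.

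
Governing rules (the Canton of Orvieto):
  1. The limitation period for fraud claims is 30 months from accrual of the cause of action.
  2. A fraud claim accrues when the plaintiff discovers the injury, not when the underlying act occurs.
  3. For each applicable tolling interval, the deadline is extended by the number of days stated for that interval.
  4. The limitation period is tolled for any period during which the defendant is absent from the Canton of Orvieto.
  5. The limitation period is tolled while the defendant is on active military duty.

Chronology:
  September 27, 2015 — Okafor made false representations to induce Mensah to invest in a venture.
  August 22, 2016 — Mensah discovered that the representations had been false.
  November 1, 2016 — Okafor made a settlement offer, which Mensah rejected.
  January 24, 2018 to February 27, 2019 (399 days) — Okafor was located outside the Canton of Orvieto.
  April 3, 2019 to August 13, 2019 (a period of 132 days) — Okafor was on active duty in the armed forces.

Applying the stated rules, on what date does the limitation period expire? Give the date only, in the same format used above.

August 6, 2020

Accrual is tied to discovery, so the period began on August 22, 2016 rather than on September 27, 2015 when the act occurred.
30 months from August 22, 2016 is February 22, 2019.
The defendant's absence from the jurisdiction from January 24, 2018 to February 27, 2019 tolled the period for 399 days, extending the deadline to March 27, 2020.
The period was tolled for 132 days by the defendant's active military service (April 3, 2019 to August 13, 2019), pushing the deadline to August 6, 2020.
Nothing else in the chronology tolls or restarts the period.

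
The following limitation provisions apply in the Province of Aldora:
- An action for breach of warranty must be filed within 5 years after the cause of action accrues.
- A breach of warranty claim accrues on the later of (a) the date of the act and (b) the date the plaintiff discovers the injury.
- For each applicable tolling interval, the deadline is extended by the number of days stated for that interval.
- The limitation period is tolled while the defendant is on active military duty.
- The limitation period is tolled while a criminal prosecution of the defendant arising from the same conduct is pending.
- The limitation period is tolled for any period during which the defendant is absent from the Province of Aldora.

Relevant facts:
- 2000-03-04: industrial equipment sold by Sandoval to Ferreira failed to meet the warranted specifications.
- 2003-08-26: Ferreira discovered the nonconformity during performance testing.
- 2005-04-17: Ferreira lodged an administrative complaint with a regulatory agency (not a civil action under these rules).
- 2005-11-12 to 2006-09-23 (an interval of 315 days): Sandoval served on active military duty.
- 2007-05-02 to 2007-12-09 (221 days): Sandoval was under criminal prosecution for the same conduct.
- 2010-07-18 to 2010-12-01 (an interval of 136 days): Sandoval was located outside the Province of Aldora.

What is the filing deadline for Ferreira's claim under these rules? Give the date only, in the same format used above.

Because discovery on 2003-08-26 post-dates the 2000-03-04 act, accrual under the later-of rule falls on 2003-08-26.
The untolled deadline — 5 years after 2003-08-26 — is 2008-08-26.
Because the defendant's active military service ran from 2005-11-12 to 2006-09-23, the deadline is extended by 315 days to 2009-07-07.
The pending criminal prosecution from 2007-05-02 to 2007-12-09 tolled the period for 221 days, extending the deadline to 2010-02-13.
The defendant's absence from the jurisdiction from 2010-07-18 to 2010-12-01 began after the period had already run on 2010-02-13, so it has no tolling effect.
None of the other events listed affects the running of the period under the stated rules.

2010-02-13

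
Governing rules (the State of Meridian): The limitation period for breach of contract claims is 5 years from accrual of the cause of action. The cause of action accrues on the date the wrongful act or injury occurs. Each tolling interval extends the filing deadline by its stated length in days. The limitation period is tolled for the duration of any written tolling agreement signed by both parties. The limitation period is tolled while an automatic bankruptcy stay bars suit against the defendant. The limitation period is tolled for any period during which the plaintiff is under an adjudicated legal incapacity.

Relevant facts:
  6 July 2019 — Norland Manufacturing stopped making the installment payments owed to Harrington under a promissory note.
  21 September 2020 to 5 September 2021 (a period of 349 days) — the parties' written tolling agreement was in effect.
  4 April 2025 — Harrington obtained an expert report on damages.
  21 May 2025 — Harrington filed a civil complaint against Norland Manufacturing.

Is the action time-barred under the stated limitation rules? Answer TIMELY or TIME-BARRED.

The claim accrued on 6 July 2019, when the wrongful act occurred.
5 years from 6 July 2019 is 6 July 2024.
The written tolling agreement from 21 September 2020 to 5 September 2021 tolled the period for 349 days, extending the deadline to 20 June 2025.
The other events in the timeline have no effect on the limitation period under the stated rules.
Harrington filed on 21 May 2025, before the 20 June 2025 deadline, so the action is timely.

TIMELY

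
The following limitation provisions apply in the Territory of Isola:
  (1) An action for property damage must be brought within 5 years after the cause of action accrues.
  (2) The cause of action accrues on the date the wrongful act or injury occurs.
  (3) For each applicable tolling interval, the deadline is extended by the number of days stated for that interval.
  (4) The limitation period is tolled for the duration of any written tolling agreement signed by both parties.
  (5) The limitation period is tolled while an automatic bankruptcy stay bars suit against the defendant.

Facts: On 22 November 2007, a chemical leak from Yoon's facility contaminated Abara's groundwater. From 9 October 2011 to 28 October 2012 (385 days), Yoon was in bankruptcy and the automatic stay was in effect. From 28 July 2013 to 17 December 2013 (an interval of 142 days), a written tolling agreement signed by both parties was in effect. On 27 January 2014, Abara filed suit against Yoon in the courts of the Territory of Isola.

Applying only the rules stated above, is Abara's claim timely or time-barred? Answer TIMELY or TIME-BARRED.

TIMELY

The claim accrued on 22 November 2007, when the wrongful act occurred.
The untolled deadline — 5 years after 22 November 2007 — is 22 November 2012.
Because the automatic bankruptcy stay ran from 9 October 2011 to 28 October 2012, the deadline is extended by 385 days to 12 December 2013.
The period was tolled for 142 days by the written tolling agreement (28 July 2013 to 17 December 2013), pushing the deadline to 3 May 2014.
The 27 January 2014 filing precedes the 3 May 2014 deadline; the claim is timely.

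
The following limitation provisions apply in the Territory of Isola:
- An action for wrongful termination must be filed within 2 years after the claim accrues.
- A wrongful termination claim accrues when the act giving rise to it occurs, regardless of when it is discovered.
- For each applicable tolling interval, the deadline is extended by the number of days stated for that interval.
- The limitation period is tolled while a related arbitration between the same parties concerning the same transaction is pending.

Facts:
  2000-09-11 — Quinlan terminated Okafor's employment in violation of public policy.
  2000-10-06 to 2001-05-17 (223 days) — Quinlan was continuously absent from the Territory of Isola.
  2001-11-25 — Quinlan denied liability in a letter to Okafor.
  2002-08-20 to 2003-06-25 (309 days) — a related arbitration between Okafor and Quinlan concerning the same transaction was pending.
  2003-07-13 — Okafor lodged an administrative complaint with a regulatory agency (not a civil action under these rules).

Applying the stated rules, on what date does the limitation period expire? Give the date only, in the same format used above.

2003-07-17

The claim accrued on 2000-09-11, the date of the act.
Adding the 2 years base period to 2000-09-11 gives a deadline of 2002-09-11, before any tolling.
The pending related arbitration from 2002-08-20 to 2003-06-25 tolled the period for 309 days, extending the deadline to 2003-07-17.
The defendant's absence from the jurisdiction from 2000-10-06 to 2001-05-17 does not toll the period, because no stated rule makes the defendant's absence a tolling event.
Nothing else in the chronology tolls or restarts the period.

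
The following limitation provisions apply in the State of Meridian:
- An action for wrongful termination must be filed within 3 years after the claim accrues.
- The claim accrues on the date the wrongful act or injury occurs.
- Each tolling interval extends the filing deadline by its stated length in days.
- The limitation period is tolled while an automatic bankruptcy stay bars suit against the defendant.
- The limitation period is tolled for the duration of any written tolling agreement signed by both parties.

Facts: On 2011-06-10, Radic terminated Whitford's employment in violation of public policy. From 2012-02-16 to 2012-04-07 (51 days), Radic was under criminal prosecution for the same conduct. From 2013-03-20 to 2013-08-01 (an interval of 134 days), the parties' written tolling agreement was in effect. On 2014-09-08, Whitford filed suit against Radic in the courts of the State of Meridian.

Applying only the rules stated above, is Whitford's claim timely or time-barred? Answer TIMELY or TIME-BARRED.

The limitation period began to run on 2011-06-10.
Adding the 3 years base period to 2011-06-10 gives a deadline of 2014-06-10, before any tolling.
The written tolling agreement from 2013-03-20 to 2013-08-01 tolled the period for 134 days, extending the deadline to 2014-10-22.
No stated provision tolls the period for a criminal prosecution, so the interval from 2012-02-16 to 2012-04-07 has no effect on the deadline.
Whitford filed on 2014-09-08, before the 2014-10-22 deadline, so the action is timely.

TIMELY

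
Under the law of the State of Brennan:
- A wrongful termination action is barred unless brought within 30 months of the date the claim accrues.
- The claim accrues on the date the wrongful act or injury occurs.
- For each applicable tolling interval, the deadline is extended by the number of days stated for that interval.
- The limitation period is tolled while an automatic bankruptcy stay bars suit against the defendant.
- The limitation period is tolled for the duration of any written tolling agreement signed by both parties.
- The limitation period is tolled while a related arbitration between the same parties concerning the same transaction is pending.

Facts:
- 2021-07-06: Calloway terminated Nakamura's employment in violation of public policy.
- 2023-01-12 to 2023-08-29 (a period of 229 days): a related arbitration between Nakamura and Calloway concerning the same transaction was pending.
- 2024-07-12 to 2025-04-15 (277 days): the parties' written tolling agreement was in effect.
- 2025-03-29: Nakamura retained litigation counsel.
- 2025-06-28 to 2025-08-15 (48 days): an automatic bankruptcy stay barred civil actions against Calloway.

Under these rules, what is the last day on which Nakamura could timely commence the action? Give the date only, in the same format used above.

The limitation period began to run on 2021-07-06.
30 months from 2021-07-06 is 2024-01-06.
The pending related arbitration from 2023-01-12 to 2023-08-29 tolled the period for 229 days, extending the deadline to 2024-08-22.
Because the written tolling agreement ran from 2024-07-12 to 2025-04-15, the deadline is extended by 277 days to 2025-05-26.
The automatic bankruptcy stay from 2025-06-28 to 2025-08-15 began after the period had already run on 2025-05-26, so it has no tolling effect.
None of the other events listed affects the running of the period under the stated rules.

2025-05-26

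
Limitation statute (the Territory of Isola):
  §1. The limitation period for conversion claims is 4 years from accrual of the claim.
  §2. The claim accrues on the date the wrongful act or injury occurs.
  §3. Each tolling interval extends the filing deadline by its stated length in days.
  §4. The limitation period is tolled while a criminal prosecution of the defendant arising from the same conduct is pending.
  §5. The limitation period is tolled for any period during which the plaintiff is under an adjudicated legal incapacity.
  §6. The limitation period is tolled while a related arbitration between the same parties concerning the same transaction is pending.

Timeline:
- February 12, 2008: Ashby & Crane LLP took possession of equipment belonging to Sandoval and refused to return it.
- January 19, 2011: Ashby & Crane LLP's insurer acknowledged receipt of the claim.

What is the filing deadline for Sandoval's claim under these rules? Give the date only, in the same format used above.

The limitation period began to run on February 12, 2008.
Adding the 4 years base period to February 12, 2008 gives a deadline of February 12, 2012, before any tolling.
The other events in the timeline have no effect on the limitation period under the stated rules.

February 12, 2012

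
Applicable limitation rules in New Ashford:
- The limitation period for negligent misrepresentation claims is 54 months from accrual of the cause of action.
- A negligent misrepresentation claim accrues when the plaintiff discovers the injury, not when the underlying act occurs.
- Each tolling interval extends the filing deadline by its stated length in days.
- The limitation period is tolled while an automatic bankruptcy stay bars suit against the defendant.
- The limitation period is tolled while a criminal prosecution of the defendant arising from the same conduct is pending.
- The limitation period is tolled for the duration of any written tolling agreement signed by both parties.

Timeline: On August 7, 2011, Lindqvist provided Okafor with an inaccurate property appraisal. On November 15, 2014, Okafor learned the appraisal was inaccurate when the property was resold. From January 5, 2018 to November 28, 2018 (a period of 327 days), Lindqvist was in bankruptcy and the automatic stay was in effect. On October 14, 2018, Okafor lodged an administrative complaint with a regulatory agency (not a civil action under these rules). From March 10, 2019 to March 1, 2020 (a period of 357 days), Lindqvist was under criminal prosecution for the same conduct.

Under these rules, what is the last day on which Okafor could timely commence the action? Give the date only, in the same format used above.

The claim did not accrue until Okafor discovered the injury on November 15, 2014; the August 7, 2011 act date does not start the clock under the stated rule.
Adding the 54 months base period to November 15, 2014 gives a deadline of May 15, 2019, before any tolling.
Because the automatic bankruptcy stay ran from January 5, 2018 to November 28, 2018, the deadline is extended by 327 days to April 6, 2020.
The period was tolled for 357 days by the pending criminal prosecution (March 10, 2019 to March 1, 2020), pushing the deadline to March 29, 2021.
The other events in the timeline have no effect on the limitation period under the stated rules.

March 29, 2021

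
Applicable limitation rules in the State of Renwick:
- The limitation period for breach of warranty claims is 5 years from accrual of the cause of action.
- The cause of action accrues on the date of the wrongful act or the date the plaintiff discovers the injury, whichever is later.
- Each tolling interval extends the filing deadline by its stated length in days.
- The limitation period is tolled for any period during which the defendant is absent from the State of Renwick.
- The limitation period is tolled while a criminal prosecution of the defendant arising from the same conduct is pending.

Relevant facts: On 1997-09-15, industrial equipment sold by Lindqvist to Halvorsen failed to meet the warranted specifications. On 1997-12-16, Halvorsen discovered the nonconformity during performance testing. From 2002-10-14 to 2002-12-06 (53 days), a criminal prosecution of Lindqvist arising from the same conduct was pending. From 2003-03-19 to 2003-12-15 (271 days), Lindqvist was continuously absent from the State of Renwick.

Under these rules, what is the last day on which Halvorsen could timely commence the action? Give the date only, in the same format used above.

Taking the later of the act (1997-09-15) and discovery (1997-12-16), the claim accrued on 1997-12-16.
The untolled deadline — 5 years after 1997-12-16 — is 2002-12-16.
Because the pending criminal prosecution ran from 2002-10-14 to 2002-12-06, the deadline is extended by 53 days to 2003-02-07.
The defendant's absence from the jurisdiction starting 2003-03-19 came too late — the period had run on 2003-02-07 — and so does not extend the deadline.

2003-02-07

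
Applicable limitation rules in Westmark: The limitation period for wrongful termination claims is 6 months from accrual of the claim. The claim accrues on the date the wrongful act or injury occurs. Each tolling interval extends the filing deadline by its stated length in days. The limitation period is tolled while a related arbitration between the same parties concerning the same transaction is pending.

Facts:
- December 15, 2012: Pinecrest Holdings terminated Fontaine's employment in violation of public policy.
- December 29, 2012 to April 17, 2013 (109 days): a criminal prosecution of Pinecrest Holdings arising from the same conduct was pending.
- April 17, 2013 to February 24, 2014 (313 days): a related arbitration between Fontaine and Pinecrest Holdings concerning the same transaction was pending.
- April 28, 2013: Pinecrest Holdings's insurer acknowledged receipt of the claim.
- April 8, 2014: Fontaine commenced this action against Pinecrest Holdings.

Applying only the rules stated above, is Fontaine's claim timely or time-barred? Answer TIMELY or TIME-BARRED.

The limitation period began to run on December 15, 2012.
The untolled deadline — 6 months after December 15, 2012 — is June 15, 2013.
Because the pending related arbitration ran from April 17, 2013 to February 24, 2014, the deadline is extended by 313 days to April 24, 2014.
The pending criminal prosecution from December 29, 2012 to April 17, 2013 does not toll the period, because no stated rule makes a criminal prosecution a tolling event.
The other events in the timeline have no effect on the limitation period under the stated rules.
Filing on April 8, 2014 beat the April 24, 2014 deadline — the action is timely.

TIMELY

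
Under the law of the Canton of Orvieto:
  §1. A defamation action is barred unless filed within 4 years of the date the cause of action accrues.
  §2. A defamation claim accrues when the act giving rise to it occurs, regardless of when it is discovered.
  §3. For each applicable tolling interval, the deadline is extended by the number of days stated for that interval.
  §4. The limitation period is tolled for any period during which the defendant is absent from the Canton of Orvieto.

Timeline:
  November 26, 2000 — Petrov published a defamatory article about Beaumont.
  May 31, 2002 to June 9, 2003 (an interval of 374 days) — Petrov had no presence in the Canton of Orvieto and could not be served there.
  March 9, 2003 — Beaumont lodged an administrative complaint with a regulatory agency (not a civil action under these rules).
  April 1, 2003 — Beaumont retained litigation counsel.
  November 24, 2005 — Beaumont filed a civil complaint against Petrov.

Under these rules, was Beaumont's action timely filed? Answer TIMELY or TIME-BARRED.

TIMELY

The cause of action accrued on November 26, 2000, the date of the act.
Adding the 4 years base period to November 26, 2000 gives a deadline of November 26, 2004, before any tolling.
The period was tolled for 374 days by the defendant's absence from the jurisdiction (May 31, 2002 to June 9, 2003), pushing the deadline to December 5, 2005.
The other events in the timeline have no effect on the limitation period under the stated rules.
The November 24, 2005 filing precedes the December 5, 2005 deadline; the claim is timely.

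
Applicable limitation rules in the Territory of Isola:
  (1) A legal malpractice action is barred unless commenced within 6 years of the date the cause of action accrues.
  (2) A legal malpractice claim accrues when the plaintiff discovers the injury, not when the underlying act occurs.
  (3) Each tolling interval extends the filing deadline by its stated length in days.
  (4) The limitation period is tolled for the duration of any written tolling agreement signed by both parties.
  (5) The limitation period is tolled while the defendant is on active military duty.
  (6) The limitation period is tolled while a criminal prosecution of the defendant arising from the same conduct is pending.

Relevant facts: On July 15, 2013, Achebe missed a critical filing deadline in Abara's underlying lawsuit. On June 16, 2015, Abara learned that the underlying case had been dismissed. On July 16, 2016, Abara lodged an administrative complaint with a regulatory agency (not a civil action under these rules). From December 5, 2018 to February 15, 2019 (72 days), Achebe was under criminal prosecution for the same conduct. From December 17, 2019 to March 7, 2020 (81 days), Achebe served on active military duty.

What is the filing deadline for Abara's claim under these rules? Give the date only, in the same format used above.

Accrual is tied to discovery, so the period began on June 16, 2015 rather than on July 15, 2013 when the act occurred.
The untolled deadline — 6 years after June 16, 2015 — is June 16, 2021.
The pending criminal prosecution from December 5, 2018 to February 15, 2019 tolled the period for 72 days, extending the deadline to August 27, 2021.
The period was tolled for 81 days by the defendant's active military service (December 17, 2019 to March 7, 2020), pushing the deadline to November 16, 2021.
The other events in the timeline have no effect on the limitation period under the stated rules.

November 16, 2021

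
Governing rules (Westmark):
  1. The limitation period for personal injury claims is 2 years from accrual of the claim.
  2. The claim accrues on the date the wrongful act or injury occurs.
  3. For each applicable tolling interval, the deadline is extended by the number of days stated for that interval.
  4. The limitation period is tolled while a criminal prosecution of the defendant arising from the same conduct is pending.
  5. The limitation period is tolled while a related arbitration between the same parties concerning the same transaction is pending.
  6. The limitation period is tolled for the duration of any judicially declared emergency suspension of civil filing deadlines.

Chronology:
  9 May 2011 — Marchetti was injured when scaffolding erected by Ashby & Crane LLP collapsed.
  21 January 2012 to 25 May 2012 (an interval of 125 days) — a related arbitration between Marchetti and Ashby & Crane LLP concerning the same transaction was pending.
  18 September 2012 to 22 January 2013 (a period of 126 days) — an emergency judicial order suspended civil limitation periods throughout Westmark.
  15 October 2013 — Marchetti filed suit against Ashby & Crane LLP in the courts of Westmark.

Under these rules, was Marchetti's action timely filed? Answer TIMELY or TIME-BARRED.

The claim accrued on 9 May 2011, the date of the act.
Adding the 2 years base period to 9 May 2011 gives a deadline of 9 May 2013, before any tolling.
Because the pending related arbitration ran from 21 January 2012 to 25 May 2012, the deadline is extended by 125 days to 11 September 2013.
The period was tolled for 126 days by the emergency suspension of filing deadlines (18 September 2012 to 22 January 2013), pushing the deadline to 15 January 2014.
Filing on 15 October 2013 beat the 15 January 2014 deadline — the action is timely.

TIMELY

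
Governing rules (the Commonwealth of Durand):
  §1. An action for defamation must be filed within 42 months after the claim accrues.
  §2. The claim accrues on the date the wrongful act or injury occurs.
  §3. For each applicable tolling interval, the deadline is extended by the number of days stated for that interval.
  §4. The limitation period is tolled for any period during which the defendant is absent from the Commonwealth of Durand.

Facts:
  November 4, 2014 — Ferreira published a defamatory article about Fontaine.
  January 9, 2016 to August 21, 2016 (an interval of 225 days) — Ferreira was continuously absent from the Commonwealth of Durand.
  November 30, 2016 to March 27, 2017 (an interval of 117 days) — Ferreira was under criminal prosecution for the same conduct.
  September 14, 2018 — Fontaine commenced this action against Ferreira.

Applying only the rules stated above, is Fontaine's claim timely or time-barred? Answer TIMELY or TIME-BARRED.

TIMELY

The claim accrued on November 4, 2014, the date of the act.
42 months from November 4, 2014 is May 4, 2018.
Because the defendant's absence from the jurisdiction ran from January 9, 2016 to August 21, 2016, the deadline is extended by 225 days to December 15, 2018.
The pending criminal prosecution from November 30, 2016 to March 27, 2017 does not toll the period, because no stated rule makes a criminal prosecution a tolling event.
The September 14, 2018 filing precedes the December 15, 2018 deadline; the claim is timely.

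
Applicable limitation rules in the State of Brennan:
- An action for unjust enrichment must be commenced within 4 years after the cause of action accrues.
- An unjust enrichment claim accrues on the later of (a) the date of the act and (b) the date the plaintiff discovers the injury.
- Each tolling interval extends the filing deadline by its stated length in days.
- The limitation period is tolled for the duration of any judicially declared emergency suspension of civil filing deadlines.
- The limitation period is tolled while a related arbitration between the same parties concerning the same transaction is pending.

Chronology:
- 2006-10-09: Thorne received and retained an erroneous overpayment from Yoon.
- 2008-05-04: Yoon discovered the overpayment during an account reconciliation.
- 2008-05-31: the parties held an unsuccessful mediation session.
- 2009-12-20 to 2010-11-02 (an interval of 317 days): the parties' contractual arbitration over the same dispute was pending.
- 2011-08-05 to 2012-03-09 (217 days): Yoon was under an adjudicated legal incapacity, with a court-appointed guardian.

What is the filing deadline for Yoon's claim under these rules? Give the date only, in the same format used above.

Taking the later of the act (2006-10-09) and discovery (2008-05-04), the claim accrued on 2008-05-04.
Adding the 4 years base period to 2008-05-04 gives a deadline of 2012-05-04, before any tolling.
Because the pending related arbitration ran from 2009-12-20 to 2010-11-02, the deadline is extended by 317 days to 2013-03-17.
No stated provision tolls the period for the plaintiff's incapacity, so the interval from 2011-08-05 to 2012-03-09 has no effect on the deadline.
None of the other events listed affects the running of the period under the stated rules.

2013-03-17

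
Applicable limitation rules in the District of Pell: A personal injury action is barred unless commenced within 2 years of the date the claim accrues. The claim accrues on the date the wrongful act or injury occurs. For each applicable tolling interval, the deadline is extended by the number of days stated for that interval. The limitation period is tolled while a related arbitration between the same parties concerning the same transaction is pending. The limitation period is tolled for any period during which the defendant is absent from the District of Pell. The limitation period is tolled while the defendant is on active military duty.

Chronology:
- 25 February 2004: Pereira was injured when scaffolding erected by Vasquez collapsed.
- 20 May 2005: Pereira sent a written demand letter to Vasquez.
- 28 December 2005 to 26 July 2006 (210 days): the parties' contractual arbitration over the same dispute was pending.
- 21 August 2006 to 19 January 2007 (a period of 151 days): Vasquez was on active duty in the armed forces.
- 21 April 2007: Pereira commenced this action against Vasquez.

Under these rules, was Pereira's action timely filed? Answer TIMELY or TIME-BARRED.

TIME-BARRED

The limitation period began to run on 25 February 2004.
2 years from 25 February 2004 is 25 February 2006.
The period was tolled for 210 days by the pending related arbitration (28 December 2005 to 26 July 2006), pushing the deadline to 23 September 2006.
Because the defendant's active military service ran from 21 August 2006 to 19 January 2007, the deadline is extended by 151 days to 21 February 2007.
The other events in the timeline have no effect on the limitation period under the stated rules.
Pereira filed on 21 April 2007, after the 21 February 2007 deadline, so the action is time-barred.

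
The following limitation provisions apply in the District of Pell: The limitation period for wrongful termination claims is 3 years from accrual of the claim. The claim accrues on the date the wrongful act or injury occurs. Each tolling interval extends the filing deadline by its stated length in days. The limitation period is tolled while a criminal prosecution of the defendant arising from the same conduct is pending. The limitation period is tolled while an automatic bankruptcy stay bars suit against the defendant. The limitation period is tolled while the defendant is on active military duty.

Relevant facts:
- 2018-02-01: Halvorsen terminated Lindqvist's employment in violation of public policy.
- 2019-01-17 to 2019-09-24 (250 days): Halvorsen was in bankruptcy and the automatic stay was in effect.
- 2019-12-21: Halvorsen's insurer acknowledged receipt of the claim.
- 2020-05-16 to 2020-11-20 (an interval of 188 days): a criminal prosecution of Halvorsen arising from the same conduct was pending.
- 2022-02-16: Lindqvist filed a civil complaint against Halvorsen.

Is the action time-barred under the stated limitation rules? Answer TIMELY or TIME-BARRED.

TIMELY

The claim accrued on 2018-02-01, when the wrongful act occurred.
The untolled deadline — 3 years after 2018-02-01 — is 2021-02-01.
The automatic bankruptcy stay from 2019-01-17 to 2019-09-24 tolled the period for 250 days, extending the deadline to 2021-10-09.
The pending criminal prosecution from 2020-05-16 to 2020-11-20 tolled the period for 188 days, extending the deadline to 2022-04-15.
None of the other events listed affects the running of the period under the stated rules.
Lindqvist filed on 2022-02-16, before the 2022-04-15 deadline, so the action is timely.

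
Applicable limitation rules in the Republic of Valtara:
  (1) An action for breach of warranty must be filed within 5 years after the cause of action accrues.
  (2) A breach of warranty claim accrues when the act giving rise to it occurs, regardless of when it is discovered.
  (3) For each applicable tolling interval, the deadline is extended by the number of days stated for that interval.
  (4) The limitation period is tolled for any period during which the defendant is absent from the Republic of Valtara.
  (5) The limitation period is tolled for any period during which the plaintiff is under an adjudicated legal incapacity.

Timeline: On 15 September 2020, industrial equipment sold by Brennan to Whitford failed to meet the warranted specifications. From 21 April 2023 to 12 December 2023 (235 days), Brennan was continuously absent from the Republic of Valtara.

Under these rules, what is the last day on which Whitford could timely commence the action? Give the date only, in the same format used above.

The claim accrued on 15 September 2020, when the wrongful act occurred.
5 years from 15 September 2020 is 15 September 2025.
The period was tolled for 235 days by the defendant's absence from the jurisdiction (21 April 2023 to 12 December 2023), pushing the deadline to 8 May 2026.

8 May 2026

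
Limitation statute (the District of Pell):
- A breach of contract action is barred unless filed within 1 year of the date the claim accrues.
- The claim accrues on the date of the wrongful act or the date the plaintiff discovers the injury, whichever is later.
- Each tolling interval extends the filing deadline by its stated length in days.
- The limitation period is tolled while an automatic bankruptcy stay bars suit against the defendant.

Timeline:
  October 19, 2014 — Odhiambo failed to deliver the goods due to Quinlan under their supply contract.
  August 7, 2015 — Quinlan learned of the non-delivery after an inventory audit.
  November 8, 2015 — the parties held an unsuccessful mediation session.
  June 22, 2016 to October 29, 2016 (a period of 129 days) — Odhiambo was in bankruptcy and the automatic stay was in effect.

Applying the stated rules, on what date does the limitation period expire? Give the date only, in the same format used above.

December 14, 2016

The claim accrued on August 7, 2015 — the later of the October 19, 2014 act and the August 7, 2015 discovery.
Adding the 1 year base period to August 7, 2015 gives a deadline of August 7, 2016, before any tolling.
The period was tolled for 129 days by the automatic bankruptcy stay (June 22, 2016 to October 29, 2016), pushing the deadline to December 14, 2016.
Nothing else in the chronology tolls or restarts the period.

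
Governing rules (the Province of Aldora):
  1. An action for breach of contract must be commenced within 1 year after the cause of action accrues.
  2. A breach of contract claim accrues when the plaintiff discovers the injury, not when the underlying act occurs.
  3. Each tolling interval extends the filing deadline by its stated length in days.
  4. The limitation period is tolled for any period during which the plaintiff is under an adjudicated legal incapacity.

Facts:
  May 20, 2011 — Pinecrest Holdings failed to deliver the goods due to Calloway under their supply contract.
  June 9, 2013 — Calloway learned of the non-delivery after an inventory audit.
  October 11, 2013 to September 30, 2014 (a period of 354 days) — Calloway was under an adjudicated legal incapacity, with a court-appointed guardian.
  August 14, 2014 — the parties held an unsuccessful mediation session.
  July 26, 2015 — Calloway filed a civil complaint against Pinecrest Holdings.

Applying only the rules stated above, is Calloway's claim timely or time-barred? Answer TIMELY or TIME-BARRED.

TIME-BARRED

Under the discovery rule, the claim accrued on June 9, 2013, when Calloway discovered the injury — not on the May 20, 2011 date of the underlying act.
The untolled deadline — 1 year after June 9, 2013 — is June 9, 2014.
The period was tolled for 354 days by the plaintiff's legal incapacity (October 11, 2013 to September 30, 2014), pushing the deadline to May 29, 2015.
The other events in the timeline have no effect on the limitation period under the stated rules.
The July 26, 2015 filing falls after the May 29, 2015 deadline; the claim is time-barred.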